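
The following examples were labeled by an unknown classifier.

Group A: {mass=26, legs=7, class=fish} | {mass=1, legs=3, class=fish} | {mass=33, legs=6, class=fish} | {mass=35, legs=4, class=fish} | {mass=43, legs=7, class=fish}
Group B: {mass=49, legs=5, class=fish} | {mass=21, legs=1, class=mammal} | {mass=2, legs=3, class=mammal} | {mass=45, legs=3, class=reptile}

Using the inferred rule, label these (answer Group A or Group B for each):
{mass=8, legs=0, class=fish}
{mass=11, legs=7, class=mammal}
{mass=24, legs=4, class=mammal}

The simplest hypothesis consistent with all the labels is: class is fish AND mass ≤ 43.
{mass=8, legs=0, class=fish}: Group A (class is fish, mass = 8). {mass=11, legs=7, class=mammal}: Group B (class is mammal, mass = 11). {mass=24, legs=4, class=mammal}: Group B (class is mammal, mass = 24).

Group A, Group B, Group B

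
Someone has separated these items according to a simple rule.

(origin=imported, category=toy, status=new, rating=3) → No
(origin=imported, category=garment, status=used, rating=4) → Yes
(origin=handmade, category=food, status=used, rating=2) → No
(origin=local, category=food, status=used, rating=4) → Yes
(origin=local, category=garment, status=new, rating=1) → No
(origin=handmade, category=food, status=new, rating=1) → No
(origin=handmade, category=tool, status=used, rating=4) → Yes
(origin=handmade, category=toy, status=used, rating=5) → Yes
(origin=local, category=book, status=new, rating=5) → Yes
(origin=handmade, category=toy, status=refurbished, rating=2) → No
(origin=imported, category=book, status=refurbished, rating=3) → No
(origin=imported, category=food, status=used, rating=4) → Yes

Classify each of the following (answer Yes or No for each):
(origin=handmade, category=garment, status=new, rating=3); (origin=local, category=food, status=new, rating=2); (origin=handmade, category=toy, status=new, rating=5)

No, No, Yes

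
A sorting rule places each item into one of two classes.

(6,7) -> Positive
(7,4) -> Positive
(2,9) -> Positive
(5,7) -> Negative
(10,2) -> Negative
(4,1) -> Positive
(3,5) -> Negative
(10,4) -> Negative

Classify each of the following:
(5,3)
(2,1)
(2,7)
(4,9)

Negative, Positive, Positive, Positive

The distinguishing property — sum is odd — holds for all the 'Positive' cases and none of the 'Negative' cases.
(5,3) → 5+3 = 8 → Negative.
(2,1) → 2+1 = 3 → Positive.
(2,7) → 2+7 = 9 → Positive.
(4,9) → 4+9 = 13 → Positive.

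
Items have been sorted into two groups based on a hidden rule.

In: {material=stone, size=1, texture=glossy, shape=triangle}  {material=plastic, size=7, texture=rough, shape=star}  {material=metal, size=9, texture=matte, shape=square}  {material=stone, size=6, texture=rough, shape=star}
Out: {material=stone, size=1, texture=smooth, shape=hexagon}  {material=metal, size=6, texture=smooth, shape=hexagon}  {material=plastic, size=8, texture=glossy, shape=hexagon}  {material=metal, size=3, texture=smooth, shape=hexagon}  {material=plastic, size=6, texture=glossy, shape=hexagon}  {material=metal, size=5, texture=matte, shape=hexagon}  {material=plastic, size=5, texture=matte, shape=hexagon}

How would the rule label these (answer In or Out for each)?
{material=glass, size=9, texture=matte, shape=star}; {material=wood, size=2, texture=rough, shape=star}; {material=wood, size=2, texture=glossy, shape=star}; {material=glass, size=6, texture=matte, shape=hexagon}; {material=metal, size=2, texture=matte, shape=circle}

In, In, In, Out, In

Comparing the two groups points to one rule — shape is not hexagon.
{material=glass, size=9, texture=matte, shape=star} — shape is star, hence In. {material=wood, size=2, texture=rough, shape=star} — shape is star, hence In. {material=wood, size=2, texture=glossy, shape=star} — shape is star, hence In. {material=glass, size=6, texture=matte, shape=hexagon} — shape is hexagon, hence Out. {material=metal, size=2, texture=matte, shape=circle} — shape is circle, hence In.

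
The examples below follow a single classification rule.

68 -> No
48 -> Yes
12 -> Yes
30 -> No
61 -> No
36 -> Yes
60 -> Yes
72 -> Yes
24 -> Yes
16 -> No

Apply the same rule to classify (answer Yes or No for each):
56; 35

No, No

The distinguishing property — multiple of 12 — holds for all the 'Yes' cases and none of the 'No' cases.
56: 56 = 12·4 + 8 — fails this test, so No.
35: 35 = 12·2 + 11 — fails this test, so No.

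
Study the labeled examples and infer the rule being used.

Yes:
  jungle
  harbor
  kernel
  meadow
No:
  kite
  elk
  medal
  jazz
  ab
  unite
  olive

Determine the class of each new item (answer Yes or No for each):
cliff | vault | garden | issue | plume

A rule that fits every label: length 6 — true of each 'Yes' example, false of each 'No' one.
cliff: No (length 5).
vault: No (length 5).
garden: Yes (length 6).
issue: No (length 5).
plume: No (length 5).

No, No, Yes, No, No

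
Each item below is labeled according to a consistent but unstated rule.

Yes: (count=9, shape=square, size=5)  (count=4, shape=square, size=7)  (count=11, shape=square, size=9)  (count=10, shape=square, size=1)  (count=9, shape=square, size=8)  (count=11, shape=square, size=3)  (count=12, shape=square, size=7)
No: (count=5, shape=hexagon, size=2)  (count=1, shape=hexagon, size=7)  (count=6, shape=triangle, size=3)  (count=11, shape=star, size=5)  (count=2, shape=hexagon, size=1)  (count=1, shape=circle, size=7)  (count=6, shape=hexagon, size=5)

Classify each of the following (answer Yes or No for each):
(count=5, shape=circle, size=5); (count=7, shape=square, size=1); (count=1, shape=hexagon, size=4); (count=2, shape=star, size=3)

No, Yes, No, No

Comparing the two groups points to one rule — shape is square.
(count=5, shape=circle, size=5) — shape is circle, hence No.
(count=7, shape=square, size=1) — shape is square, hence Yes.
(count=1, shape=hexagon, size=4) — shape is hexagon, hence No.
(count=2, shape=star, size=3) — shape is star, hence No.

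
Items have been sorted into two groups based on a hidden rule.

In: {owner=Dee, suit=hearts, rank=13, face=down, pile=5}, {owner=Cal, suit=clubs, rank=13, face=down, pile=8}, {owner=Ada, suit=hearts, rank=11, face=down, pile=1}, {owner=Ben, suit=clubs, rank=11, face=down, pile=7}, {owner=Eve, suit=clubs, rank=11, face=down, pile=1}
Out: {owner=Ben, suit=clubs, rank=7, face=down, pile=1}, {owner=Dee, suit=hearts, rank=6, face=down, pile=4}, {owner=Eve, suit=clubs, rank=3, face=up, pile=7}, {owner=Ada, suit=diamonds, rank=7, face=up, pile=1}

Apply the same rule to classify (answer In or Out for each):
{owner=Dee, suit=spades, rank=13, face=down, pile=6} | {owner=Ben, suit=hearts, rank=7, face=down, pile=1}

The classifier is using: rank ≥ 11.

In, Out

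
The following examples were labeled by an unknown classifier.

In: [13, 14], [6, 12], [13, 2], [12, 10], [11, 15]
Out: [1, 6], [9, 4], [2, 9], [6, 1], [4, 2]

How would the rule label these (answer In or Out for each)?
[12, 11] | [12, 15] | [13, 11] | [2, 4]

In, In, In, Out

The common property of the 'In' items is: sum ≥ 15. No 'Out' item has it.
[12, 11]: 12+11 = 23 — qualifies, so In. [12, 15]: 12+15 = 27 — qualifies, so In. [13, 11]: 13+11 = 24 — qualifies, so In. [2, 4]: 2+4 = 6 — lacks this property, so Out.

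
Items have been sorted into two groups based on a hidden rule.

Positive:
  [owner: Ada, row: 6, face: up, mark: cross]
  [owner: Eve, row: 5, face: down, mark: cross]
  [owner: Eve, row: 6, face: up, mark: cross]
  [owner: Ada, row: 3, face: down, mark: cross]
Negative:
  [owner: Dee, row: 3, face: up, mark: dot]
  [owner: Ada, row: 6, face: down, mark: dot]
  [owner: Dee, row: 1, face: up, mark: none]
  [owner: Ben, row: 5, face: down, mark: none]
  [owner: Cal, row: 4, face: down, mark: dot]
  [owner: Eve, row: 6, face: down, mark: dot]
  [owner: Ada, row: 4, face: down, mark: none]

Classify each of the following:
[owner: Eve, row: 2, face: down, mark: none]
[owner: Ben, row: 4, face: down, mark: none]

Negative, Negative

The classifier is using: mark is cross.
[owner: Eve, row: 2, face: down, mark: none]: mark is none, fails the rule → Negative. [owner: Ben, row: 4, face: down, mark: none]: mark is none, fails the rule → Negative.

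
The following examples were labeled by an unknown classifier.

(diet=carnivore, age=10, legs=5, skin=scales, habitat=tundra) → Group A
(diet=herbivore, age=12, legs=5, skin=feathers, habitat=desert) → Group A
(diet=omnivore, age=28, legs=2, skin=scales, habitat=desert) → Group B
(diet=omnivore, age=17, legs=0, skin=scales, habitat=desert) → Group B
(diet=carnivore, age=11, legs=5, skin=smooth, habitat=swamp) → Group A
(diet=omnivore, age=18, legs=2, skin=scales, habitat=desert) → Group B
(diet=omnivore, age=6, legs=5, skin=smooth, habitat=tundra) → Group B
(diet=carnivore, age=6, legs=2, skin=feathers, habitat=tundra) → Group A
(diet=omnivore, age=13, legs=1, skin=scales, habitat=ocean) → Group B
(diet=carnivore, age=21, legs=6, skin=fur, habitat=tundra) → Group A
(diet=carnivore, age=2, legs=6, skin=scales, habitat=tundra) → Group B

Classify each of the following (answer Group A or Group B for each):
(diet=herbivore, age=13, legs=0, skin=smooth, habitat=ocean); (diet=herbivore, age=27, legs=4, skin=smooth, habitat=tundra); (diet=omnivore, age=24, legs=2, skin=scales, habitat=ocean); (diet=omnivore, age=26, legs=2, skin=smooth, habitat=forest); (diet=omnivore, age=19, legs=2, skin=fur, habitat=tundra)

Group A, Group A, Group B, Group B, Group B

The distinguishing property — diet is not omnivore AND age ≥ 6 — holds for all the 'Group A' cases and none of the 'Group B' cases.
(diet=herbivore, age=13, legs=0, skin=smooth, habitat=ocean) → diet is herbivore, age = 13 → Group A. (diet=herbivore, age=27, legs=4, skin=smooth, habitat=tundra) → diet is herbivore, age = 27 → Group A. (diet=omnivore, age=24, legs=2, skin=scales, habitat=ocean) → diet is omnivore, age = 24 → Group B. (diet=omnivore, age=26, legs=2, skin=smooth, habitat=forest) → diet is omnivore, age = 26 → Group B. (diet=omnivore, age=19, legs=2, skin=fur, habitat=tundra) → diet is omnivore, age = 19 → Group B.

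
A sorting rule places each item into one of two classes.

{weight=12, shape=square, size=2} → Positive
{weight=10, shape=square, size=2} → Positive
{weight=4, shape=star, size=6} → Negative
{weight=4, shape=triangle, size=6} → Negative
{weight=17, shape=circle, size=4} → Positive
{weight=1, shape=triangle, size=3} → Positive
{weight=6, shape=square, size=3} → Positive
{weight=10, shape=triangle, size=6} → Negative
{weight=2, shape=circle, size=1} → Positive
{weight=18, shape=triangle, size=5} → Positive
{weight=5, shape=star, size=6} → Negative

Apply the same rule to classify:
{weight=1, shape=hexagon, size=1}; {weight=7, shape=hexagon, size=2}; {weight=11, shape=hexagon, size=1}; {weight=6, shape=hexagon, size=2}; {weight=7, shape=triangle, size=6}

The pattern is that an item is 'Positive' exactly when: size ≤ 5.

Positive, Positive, Positive, Positive, Negative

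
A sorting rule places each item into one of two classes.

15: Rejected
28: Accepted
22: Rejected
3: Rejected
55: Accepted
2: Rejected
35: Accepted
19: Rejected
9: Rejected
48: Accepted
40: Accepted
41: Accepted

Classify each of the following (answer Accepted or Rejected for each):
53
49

Accepted, Accepted

All 'Accepted' examples share one property — at least 28 — and every 'Rejected' example lacks it.
53 → 53 ≥ 28 → Accepted.
49 → 49 ≥ 28 → Accepted.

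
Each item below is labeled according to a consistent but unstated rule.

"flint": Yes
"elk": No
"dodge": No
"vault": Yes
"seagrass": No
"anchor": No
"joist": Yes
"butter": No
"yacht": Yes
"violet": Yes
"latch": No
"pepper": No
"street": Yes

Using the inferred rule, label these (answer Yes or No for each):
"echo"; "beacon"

No, No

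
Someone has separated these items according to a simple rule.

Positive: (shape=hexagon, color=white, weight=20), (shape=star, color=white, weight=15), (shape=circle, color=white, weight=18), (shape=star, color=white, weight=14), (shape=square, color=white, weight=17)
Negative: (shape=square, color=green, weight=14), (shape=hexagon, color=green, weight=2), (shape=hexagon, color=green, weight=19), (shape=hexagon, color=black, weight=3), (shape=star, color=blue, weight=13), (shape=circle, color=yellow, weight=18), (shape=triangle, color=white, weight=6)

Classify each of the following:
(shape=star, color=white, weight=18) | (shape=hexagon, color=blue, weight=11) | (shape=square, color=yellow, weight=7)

Rule: color is white AND weight ≥ 13. This holds for each 'Positive' example and fails for each 'Negative' one.
(shape=star, color=white, weight=18): color is white, weight = 18, passes → Positive. (shape=hexagon, color=blue, weight=11): color is blue, weight = 11, does not satisfy this → Negative. (shape=square, color=yellow, weight=7): color is yellow, weight = 7, does not satisfy this → Negative.

Positive, Negative, Negative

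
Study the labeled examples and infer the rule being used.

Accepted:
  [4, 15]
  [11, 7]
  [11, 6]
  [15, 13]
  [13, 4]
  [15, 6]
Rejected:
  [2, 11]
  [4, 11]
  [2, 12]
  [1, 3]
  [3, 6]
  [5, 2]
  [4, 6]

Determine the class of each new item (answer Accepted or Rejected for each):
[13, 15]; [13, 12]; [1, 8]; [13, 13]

Accepted, Accepted, Rejected, Accepted

Rule: sum ≥ 17. This holds for each 'Accepted' example and fails for each 'Rejected' one.
Accepted: [13, 15], since 13+15 = 28. Accepted: [13, 12], since 13+12 = 25. Rejected: [1, 8], since 1+8 = 9. Accepted: [13, 13], since 13+13 = 26.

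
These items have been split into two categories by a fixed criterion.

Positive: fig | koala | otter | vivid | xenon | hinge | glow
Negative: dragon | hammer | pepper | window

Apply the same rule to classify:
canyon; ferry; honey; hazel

Negative, Positive, Positive, Positive

The rule appears to be: length ≤ 5.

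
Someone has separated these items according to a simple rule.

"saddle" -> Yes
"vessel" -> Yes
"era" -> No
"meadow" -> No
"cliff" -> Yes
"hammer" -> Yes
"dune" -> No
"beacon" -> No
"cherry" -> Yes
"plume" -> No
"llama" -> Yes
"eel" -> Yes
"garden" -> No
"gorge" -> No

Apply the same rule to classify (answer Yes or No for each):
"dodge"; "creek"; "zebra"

No, Yes, No

The rule appears to be: has a double letter.
"dodge" — no doubled letter, hence No. "creek" — 'ee' doubled, hence Yes. "zebra" — no doubled letter, hence No.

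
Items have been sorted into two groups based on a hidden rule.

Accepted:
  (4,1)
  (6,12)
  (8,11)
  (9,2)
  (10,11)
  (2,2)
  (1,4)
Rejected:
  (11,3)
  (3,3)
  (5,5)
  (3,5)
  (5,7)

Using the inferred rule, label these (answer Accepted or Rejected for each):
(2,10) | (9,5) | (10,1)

Accepted, Rejected, Accepted

Comparing the two groups points to one rule — product is even.
(2,10): 2·10 = 20, satisfies this → Accepted. (9,5): 9·5 = 45, fails the rule → Rejected. (10,1): 10·1 = 10, satisfies this → Accepted.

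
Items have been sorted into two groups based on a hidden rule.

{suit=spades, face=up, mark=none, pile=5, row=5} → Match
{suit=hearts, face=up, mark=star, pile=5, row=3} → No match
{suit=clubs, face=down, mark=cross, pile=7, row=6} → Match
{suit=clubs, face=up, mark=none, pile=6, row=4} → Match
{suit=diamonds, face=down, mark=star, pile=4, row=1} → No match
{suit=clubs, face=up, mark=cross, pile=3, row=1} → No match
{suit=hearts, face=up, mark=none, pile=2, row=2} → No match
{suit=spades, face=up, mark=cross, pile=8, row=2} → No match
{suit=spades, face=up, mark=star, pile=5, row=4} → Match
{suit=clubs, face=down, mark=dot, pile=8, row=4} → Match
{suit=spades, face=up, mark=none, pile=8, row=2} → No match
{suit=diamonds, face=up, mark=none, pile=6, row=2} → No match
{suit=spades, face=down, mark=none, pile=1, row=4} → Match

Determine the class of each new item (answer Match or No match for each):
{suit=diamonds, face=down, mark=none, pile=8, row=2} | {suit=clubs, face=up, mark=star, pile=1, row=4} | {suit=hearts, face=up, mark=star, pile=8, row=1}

All 'Match' examples share one property — row ≥ 4 — and every 'No match' example lacks it.
No match: {suit=diamonds, face=down, mark=none, pile=8, row=2}, since row = 2.
Match: {suit=clubs, face=up, mark=star, pile=1, row=4}, since row = 4.
No match: {suit=hearts, face=up, mark=star, pile=8, row=1}, since row = 1.

No match, Match, No match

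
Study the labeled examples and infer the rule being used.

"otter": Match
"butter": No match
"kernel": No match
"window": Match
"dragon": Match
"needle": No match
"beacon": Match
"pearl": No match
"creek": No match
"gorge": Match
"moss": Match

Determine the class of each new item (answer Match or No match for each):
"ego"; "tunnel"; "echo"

Match, No match, Match

The pattern is that an item is 'Match' exactly when: contains 'o'.
"ego": has 'o', meets the rule → Match. "tunnel": no 'o', fails the rule → No match. "echo": has 'o', meets the rule → Match.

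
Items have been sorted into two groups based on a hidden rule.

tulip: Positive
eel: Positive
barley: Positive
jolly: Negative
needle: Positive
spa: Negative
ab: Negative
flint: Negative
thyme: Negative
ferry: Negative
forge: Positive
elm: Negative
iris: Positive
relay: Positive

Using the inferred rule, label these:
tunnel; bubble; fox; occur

The rule appears to be: has ≥ 2 vowels.
tunnel — 2 vowels, hence Positive.
bubble — 2 vowels, hence Positive.
fox — 1 vowel, hence Negative.
occur — 2 vowels, hence Positive.

Positive, Positive, Negative, Positive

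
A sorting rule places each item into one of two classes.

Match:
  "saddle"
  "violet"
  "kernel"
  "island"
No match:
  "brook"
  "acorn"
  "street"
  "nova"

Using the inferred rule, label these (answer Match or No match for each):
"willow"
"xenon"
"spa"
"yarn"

Match, No match, No match, No match

Every 'Match' example satisfies: contains 'l'. None of the 'No match' examples do.
Match: "willow", since has 'l'. No match: "xenon", since no 'l'. No match: "spa", since no 'l'. No match: "yarn", since no 'l'.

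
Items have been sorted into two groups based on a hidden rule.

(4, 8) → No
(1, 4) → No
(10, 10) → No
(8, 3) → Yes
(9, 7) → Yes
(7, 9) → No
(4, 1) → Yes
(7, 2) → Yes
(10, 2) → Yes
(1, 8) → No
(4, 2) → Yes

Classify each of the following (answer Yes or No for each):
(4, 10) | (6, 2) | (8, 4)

The pattern is that an item is 'Yes' exactly when: first > second.
No: (4, 10), since 4 < 10. Yes: (6, 2), since 6 > 2. Yes: (8, 4), since 8 > 4.

No, Yes, Yes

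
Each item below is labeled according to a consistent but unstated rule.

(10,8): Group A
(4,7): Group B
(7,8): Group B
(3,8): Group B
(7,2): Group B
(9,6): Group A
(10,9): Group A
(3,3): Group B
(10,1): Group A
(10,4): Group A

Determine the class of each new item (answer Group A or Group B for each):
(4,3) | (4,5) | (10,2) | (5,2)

The distinguishing property — first ≥ 8 — holds for all the 'Group A' cases and none of the 'Group B' cases.

Group B, Group B, Group A, Group B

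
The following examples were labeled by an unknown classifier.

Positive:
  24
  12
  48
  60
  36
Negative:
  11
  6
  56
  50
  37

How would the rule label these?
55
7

Negative, Negative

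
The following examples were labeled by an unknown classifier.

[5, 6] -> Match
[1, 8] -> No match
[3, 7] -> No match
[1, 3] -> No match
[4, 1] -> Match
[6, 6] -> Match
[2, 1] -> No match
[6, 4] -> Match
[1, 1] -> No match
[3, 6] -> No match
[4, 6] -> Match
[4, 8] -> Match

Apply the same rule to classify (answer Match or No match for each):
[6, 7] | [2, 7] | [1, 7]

Match, No match, No match

One predicate separates the groups cleanly: first ≥ 4.
[6, 7]: first 6 — checks out, so Match. [2, 7]: first 2 — lacks this property, so No match. [1, 7]: first 1 — lacks this property, so No match.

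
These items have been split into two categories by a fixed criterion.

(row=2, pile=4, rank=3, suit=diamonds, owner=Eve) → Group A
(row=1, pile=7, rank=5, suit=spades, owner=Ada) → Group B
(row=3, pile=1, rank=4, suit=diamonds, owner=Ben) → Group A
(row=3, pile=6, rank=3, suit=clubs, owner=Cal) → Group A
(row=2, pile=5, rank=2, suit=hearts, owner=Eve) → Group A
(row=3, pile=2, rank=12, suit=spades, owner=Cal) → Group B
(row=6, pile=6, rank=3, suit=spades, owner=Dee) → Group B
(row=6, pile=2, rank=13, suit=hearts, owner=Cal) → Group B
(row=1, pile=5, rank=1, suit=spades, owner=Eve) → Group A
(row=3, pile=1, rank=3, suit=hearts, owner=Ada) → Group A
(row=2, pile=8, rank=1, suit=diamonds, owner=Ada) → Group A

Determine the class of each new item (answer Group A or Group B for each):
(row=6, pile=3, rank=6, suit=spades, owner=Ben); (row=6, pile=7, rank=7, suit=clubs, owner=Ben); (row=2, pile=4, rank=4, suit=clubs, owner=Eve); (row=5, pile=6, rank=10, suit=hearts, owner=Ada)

The pattern is that an item is 'Group A' exactly when: row ≤ 3 AND rank ≤ 4.
(row=6, pile=3, rank=6, suit=spades, owner=Ben) → row = 6, rank = 6 → Group B. (row=6, pile=7, rank=7, suit=clubs, owner=Ben) → row = 6, rank = 7 → Group B. (row=2, pile=4, rank=4, suit=clubs, owner=Eve) → row = 2, rank = 4 → Group A. (row=5, pile=6, rank=10, suit=hearts, owner=Ada) → row = 5, rank = 10 → Group B.

Group B, Group B, Group A, Group B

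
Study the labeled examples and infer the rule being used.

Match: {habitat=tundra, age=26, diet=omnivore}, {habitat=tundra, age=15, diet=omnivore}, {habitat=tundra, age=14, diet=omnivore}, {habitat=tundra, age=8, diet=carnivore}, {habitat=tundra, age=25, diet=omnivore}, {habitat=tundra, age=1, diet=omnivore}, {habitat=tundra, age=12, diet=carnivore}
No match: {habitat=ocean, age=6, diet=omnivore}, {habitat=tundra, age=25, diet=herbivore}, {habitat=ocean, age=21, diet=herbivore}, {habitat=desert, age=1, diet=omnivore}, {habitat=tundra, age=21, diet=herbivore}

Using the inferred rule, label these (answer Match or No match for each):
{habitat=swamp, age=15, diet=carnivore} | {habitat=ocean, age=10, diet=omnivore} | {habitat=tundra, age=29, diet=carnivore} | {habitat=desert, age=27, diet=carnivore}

No match, No match, Match, No match

'Match' ⟺ habitat is tundra AND diet is not herbivore.
{habitat=swamp, age=15, diet=carnivore}: habitat is swamp, diet is carnivore, doesn't match → No match.
{habitat=ocean, age=10, diet=omnivore}: habitat is ocean, diet is omnivore, doesn't match → No match.
{habitat=tundra, age=29, diet=carnivore}: habitat is tundra, diet is carnivore, passes → Match.
{habitat=desert, age=27, diet=carnivore}: habitat is desert, diet is carnivore, doesn't match → No match.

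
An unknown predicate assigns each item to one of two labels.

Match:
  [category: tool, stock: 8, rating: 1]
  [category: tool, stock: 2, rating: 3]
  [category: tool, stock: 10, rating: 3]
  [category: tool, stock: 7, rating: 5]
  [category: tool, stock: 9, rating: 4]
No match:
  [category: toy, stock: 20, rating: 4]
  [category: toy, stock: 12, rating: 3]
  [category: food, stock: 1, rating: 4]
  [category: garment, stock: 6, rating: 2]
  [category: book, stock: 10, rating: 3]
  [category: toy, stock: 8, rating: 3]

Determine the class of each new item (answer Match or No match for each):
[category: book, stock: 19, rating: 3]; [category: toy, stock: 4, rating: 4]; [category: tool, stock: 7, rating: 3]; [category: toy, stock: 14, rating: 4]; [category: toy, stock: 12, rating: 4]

The simplest hypothesis consistent with all the labels is: category is tool.
[category: book, stock: 19, rating: 3] → category is book → No match.
[category: toy, stock: 4, rating: 4] → category is toy → No match.
[category: tool, stock: 7, rating: 3] → category is tool → Match.
[category: toy, stock: 14, rating: 4] → category is toy → No match.
[category: toy, stock: 12, rating: 4] → category is toy → No match.

No match, No match, Match, No match, No match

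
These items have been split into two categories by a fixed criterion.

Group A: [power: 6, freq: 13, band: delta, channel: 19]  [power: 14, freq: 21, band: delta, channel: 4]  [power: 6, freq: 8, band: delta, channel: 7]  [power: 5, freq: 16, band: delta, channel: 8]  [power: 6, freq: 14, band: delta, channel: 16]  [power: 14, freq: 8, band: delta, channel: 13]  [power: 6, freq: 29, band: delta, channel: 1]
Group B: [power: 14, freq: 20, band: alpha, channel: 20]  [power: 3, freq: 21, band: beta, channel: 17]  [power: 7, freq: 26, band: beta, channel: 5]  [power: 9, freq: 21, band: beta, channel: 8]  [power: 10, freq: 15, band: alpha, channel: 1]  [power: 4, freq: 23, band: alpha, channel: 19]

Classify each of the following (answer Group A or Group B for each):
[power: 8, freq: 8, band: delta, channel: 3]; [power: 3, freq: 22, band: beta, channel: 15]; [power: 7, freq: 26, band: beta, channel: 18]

All 'Group A' examples share one property — band is delta — and every 'Group B' example lacks it.
[power: 8, freq: 8, band: delta, channel: 3]: Group A (band is delta).
[power: 3, freq: 22, band: beta, channel: 15]: Group B (band is beta).
[power: 7, freq: 26, band: beta, channel: 18]: Group B (band is beta).

Group A, Group B, Group B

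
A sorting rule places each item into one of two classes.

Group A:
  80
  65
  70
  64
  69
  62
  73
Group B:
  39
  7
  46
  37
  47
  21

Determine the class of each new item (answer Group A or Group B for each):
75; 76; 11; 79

Group A, Group A, Group B, Group A

A rule that fits every label: at least 62 — true of each 'Group A' example, false of each 'Group B' one.
75: Group A (75 ≥ 62). 76: Group A (76 ≥ 62). 11: Group B (11 < 62). 79: Group A (79 ≥ 62).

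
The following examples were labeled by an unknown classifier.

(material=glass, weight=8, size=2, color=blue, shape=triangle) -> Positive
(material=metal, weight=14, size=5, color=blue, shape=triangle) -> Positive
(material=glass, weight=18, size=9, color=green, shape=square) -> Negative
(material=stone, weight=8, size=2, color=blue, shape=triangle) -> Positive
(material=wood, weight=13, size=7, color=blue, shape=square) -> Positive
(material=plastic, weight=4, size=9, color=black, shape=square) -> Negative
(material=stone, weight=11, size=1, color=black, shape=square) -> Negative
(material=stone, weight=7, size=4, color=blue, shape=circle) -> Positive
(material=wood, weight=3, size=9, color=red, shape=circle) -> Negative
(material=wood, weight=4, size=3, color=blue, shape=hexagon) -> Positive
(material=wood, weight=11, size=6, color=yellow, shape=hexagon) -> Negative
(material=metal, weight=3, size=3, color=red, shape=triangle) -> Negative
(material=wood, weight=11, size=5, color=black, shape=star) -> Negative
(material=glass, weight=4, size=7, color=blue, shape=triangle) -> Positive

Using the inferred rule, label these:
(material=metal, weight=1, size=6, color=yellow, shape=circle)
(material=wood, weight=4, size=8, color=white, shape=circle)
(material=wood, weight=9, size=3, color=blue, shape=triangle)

Negative, Negative, Positive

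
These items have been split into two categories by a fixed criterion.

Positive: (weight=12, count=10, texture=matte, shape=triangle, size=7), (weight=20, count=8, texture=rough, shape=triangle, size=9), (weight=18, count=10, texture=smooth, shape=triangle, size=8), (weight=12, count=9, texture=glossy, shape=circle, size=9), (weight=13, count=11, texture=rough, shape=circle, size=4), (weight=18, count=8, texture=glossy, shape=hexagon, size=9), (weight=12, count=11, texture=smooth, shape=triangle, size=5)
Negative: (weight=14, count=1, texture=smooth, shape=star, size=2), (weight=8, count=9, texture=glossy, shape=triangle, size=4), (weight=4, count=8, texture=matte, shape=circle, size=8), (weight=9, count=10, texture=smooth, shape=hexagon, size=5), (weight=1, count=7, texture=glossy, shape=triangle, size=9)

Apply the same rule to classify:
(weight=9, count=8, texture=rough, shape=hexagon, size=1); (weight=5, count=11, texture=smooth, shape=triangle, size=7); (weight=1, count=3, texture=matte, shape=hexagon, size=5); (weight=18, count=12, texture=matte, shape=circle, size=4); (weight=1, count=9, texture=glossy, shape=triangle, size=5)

Negative, Negative, Negative, Positive, Negative

The simplest hypothesis consistent with all the labels is: size ≥ 4 AND weight ≥ 12.
Negative: (weight=9, count=8, texture=rough, shape=hexagon, size=1), since size = 1, weight = 9.
Negative: (weight=5, count=11, texture=smooth, shape=triangle, size=7), since size = 7, weight = 5.
Negative: (weight=1, count=3, texture=matte, shape=hexagon, size=5), since size = 5, weight = 1.
Positive: (weight=18, count=12, texture=matte, shape=circle, size=4), since size = 4, weight = 18.
Negative: (weight=1, count=9, texture=glossy, shape=triangle, size=5), since size = 5, weight = 1.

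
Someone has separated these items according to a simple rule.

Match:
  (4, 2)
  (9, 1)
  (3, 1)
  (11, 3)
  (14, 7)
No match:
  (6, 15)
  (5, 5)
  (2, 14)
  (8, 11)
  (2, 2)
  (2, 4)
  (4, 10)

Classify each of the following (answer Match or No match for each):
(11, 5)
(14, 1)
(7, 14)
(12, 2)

Rule: first > second. This holds for each 'Match' example and fails for each 'No match' one.
(11, 5) → 11 > 5 → Match.
(14, 1) → 14 > 1 → Match.
(7, 14) → 7 < 14 → No match.
(12, 2) → 12 > 2 → Match.

Match, Match, No match, Match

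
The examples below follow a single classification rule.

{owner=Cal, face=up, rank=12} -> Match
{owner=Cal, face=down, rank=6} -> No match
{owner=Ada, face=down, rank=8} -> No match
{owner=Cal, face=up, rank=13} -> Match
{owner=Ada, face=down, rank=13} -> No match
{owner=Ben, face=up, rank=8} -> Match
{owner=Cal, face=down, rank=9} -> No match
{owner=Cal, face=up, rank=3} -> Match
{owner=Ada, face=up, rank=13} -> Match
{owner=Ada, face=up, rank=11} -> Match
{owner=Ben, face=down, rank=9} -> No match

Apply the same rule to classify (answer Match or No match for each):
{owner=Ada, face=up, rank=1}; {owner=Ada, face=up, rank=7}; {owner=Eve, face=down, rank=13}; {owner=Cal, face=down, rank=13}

Match, Match, No match, No match

Every 'Match' example satisfies: face is up. None of the 'No match' examples do.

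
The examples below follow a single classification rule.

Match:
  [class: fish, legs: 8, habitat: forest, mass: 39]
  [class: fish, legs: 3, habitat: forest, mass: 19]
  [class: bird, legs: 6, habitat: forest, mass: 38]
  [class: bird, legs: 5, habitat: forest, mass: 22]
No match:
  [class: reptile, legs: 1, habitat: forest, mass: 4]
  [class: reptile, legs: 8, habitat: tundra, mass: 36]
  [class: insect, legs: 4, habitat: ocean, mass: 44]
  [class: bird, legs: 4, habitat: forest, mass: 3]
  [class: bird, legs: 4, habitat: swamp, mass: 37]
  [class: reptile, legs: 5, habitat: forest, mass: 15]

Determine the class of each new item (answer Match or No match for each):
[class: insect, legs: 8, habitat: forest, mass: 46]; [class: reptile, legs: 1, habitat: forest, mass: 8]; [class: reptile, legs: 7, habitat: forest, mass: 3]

Match, No match, No match

The simplest hypothesis consistent with all the labels is: habitat is forest AND mass ≥ 19.
[class: insect, legs: 8, habitat: forest, mass: 46]: Match (habitat is forest, mass = 46). [class: reptile, legs: 1, habitat: forest, mass: 8]: No match (habitat is forest, mass = 8). [class: reptile, legs: 7, habitat: forest, mass: 3]: No match (habitat is forest, mass = 3).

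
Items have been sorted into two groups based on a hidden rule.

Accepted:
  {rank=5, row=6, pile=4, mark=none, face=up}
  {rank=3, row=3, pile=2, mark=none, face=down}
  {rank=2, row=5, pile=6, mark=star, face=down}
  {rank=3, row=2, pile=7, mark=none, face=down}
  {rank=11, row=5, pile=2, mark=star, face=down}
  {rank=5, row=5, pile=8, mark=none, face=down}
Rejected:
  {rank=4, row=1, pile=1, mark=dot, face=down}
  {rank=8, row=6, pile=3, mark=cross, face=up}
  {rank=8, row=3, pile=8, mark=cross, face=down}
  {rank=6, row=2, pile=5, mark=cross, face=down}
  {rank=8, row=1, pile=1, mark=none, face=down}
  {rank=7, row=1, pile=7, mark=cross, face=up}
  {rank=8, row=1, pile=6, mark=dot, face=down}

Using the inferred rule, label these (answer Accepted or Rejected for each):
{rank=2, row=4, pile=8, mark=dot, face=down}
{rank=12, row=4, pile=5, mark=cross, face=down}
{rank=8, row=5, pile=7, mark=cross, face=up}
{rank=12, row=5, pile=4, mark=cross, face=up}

The pattern is that an item is 'Accepted' exactly when: mark is not cross AND row ≥ 2.
{rank=2, row=4, pile=8, mark=dot, face=down}: Accepted (mark is dot, row = 4). {rank=12, row=4, pile=5, mark=cross, face=down}: Rejected (mark is cross, row = 4). {rank=8, row=5, pile=7, mark=cross, face=up}: Rejected (mark is cross, row = 5). {rank=12, row=5, pile=4, mark=cross, face=up}: Rejected (mark is cross, row = 5).

Accepted, Rejected, Rejected, Rejected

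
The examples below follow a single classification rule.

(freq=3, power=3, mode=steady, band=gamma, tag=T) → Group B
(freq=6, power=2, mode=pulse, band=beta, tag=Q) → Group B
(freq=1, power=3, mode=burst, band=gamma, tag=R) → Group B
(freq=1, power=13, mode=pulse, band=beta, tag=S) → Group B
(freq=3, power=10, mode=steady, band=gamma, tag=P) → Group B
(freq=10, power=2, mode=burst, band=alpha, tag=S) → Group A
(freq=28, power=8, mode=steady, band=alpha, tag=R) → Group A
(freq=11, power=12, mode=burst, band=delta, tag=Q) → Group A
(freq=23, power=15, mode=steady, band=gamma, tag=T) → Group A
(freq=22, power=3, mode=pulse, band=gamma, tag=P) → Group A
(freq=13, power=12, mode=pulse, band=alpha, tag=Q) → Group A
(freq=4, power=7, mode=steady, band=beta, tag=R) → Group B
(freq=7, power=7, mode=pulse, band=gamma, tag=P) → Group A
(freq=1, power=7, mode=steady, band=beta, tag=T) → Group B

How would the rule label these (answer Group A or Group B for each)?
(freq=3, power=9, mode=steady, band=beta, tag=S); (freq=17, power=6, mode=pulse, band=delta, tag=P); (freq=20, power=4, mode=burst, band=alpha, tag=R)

The rule appears to be: freq ≥ 7.
Group B: (freq=3, power=9, mode=steady, band=beta, tag=S), since freq = 3.
Group A: (freq=17, power=6, mode=pulse, band=delta, tag=P), since freq = 17.
Group A: (freq=20, power=4, mode=burst, band=alpha, tag=R), since freq = 20.

Group B, Group A, Group A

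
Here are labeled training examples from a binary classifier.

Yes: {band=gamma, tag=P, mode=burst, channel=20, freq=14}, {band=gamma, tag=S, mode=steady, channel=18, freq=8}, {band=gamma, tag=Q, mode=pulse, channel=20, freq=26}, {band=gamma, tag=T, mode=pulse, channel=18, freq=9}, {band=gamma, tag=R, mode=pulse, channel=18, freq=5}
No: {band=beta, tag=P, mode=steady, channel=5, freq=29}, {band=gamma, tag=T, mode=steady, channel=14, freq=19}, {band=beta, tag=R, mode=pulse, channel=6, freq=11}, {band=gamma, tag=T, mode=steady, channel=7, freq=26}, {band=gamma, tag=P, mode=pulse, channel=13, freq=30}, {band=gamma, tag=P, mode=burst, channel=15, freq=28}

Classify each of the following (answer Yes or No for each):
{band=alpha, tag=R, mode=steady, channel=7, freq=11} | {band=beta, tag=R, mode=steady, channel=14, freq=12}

The pattern is that an item is 'Yes' exactly when: channel ≥ 18.
{band=alpha, tag=R, mode=steady, channel=7, freq=11}: channel = 7, fails this test → No.
{band=beta, tag=R, mode=steady, channel=14, freq=12}: channel = 14, fails this test → No.

No, No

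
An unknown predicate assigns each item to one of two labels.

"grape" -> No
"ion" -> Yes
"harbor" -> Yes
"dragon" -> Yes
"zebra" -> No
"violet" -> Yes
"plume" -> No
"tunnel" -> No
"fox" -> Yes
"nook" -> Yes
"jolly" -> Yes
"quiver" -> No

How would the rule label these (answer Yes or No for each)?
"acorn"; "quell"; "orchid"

Rule: contains 'o'. This holds for each 'Yes' example and fails for each 'No' one.
"acorn": has 'o', satisfies this → Yes. "quell": no 'o', fails this test → No. "orchid": has 'o', satisfies this → Yes.

Yes, No, Yes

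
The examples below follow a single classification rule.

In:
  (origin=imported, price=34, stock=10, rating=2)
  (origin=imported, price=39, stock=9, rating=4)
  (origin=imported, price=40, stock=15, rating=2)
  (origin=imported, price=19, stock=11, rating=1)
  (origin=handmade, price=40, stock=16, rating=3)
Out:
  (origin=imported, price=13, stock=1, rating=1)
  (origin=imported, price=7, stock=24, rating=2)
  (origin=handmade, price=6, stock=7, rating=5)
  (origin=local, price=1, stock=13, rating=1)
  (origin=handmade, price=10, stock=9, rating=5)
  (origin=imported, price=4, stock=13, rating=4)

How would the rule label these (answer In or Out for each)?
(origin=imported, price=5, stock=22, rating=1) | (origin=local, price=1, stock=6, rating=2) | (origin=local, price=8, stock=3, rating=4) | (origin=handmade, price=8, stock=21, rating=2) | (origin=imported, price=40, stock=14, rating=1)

Out, Out, Out, Out, In

'In' ⟺ price ≥ 19.
(origin=imported, price=5, stock=22, rating=1): price = 5, doesn't qualify → Out. (origin=local, price=1, stock=6, rating=2): price = 1, doesn't qualify → Out. (origin=local, price=8, stock=3, rating=4): price = 8, doesn't qualify → Out. (origin=handmade, price=8, stock=21, rating=2): price = 8, doesn't qualify → Out. (origin=imported, price=40, stock=14, rating=1): price = 40, passes → In.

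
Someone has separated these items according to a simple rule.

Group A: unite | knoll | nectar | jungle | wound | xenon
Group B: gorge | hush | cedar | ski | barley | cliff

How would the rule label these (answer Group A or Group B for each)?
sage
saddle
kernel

Group B, Group B, Group A

Checking candidate rules against both groups, what survives is: contains 'n'.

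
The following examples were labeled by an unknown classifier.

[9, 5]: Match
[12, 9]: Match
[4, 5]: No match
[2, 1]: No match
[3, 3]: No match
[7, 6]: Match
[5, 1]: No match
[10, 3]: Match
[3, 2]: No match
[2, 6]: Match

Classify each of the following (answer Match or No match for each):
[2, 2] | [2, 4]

No match, No match

All 'Match' examples share one property — max ≥ 6 — and every 'No match' example lacks it.
[2, 2] → max 2 → No match. [2, 4] → max 4 → No match.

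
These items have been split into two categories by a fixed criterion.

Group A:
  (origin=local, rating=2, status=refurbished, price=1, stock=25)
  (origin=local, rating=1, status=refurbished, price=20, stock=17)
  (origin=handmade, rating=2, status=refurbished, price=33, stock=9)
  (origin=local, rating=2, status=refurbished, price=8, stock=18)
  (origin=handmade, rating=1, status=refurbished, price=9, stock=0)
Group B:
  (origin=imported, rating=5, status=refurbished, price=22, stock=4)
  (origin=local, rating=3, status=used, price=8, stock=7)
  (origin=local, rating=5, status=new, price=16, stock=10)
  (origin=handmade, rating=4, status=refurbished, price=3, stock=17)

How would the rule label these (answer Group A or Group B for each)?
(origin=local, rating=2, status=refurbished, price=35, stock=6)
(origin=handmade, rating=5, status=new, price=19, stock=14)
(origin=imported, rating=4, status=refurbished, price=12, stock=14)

Group A, Group B, Group B

'Group A' ⟺ rating ≤ 2.
(origin=local, rating=2, status=refurbished, price=35, stock=6): rating = 2 — has this property, so Group A. (origin=handmade, rating=5, status=new, price=19, stock=14): rating = 5 — lacks this property, so Group B. (origin=imported, rating=4, status=refurbished, price=12, stock=14): rating = 4 — lacks this property, so Group B.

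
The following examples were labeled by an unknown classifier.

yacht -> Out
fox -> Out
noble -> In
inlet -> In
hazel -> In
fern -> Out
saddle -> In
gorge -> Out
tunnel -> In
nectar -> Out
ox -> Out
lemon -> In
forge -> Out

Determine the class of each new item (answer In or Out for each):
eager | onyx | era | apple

Out, Out, Out, In

Rule: contains 'l'. This holds for each 'In' example and fails for each 'Out' one.
eager → no 'l' → Out. onyx → no 'l' → Out. era → no 'l' → Out. apple → has 'l' → In.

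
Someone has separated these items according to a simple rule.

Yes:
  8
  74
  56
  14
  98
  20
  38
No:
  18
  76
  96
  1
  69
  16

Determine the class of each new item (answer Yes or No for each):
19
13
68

No, No, Yes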